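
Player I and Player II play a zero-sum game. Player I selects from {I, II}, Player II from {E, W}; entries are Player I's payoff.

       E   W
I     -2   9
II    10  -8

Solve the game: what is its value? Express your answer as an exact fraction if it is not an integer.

74/29

Row minima: I → -2, II → -8; maximin = -2.
Column maxima: E → 10, W → 9; minimax = 9.
-2 ≠ 9, so there is no saddle point; optimal play is mixed.
Let Player I play I with probability p. Expected payoff against E: (-2)p + 10(1−p) = −12p + 10; against W: 9p + (-8)(1−p) = 17p − 8.
Setting these equal: −12p + 10 = 17p − 8 ⇒ −29p = -18 ⇒ p = 18/29, and the value is (-12)·(18/29) + 10 = 74/29.
For Player II: with q = P(E), equating I's and II's payoffs gives −11q + 9 = 18q − 8 ⇒ q = 17/29.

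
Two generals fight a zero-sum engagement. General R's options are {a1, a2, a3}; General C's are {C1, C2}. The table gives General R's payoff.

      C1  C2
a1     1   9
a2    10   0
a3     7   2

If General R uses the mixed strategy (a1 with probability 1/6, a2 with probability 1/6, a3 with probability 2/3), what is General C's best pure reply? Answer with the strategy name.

If General C plays C1, General R's expected payoff is (1/6)·1 + (1/6)·10 + (2/3)·7 = 13/2.
If General C plays C2, General R's expected payoff is (1/6)·9 + (1/6)·0 + (2/3)·2 = 17/6.
General C minimizes General R's payoff; the smallest is 17/6, so the best response is C2.

C2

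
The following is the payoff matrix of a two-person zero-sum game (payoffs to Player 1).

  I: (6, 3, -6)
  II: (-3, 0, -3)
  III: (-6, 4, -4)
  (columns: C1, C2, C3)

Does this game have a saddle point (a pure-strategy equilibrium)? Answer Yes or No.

Yes

Row minima: I → -6, II → -3, III → -6; maximin = -3.
Column maxima: C1 → 6, C2 → 4, C3 → -3; minimax = -3.
maximin = minimax = -3, so a saddle point exists.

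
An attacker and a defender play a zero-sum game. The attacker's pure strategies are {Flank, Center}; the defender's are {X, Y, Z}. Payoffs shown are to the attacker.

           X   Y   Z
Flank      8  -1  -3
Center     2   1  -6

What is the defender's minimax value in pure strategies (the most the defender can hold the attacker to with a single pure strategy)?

-3

Column maxima: X → 8, Y → 1, Z → -3.
The smallest of these is -3.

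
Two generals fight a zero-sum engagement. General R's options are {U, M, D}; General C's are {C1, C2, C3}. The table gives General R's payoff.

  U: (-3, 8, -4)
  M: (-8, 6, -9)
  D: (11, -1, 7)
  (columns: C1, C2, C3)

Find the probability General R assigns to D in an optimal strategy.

Row minima: U → -4, M → -9, D → -1; maximin = -1.
Column maxima: C1 → 11, C2 → 8, C3 → 7; minimax = 7.
-1 ≠ 7, so there is no saddle point; optimal play is mixed.
M is strictly dominated by U, so General R never plays it.
C1 is strictly dominated by C3 (it gives General R strictly more in every row), so General C never plays it.
On the remaining 2×2 (U, D vs C2, C3):
Let General R play U with probability p. Expected payoff against C2: 8p + (-1)(1−p) = 9p − 1; against C3: (-4)p + 7(1−p) = −11p + 7.
Setting these equal: 9p − 1 = −11p + 7 ⇒ 20p = 8 ⇒ p = 2/5, and the value is (9)·(2/5) − 1 = 13/5.
For General C: with q = P(C2), equating U's and D's payoffs gives 12q − 4 = −8q + 7 ⇒ q = 11/20.

3/5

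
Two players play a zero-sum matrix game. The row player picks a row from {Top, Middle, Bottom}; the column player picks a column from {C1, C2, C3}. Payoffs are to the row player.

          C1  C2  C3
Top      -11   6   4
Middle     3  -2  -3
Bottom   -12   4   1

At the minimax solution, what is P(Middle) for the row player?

Row minima: Top → -11, Middle → -3, Bottom → -12; maximin = -3.
Column maxima: C1 → 3, C2 → 6, C3 → 4; minimax = 3.
-3 ≠ 3, so there is no saddle point; optimal play is mixed.
Bottom is strictly dominated by Top, so the row player never plays it.
C2 is strictly dominated by C3 (it gives the row player strictly more in every row), so the column player never plays it.
On the remaining 2×2 (Top, Middle vs C1, C3):
Let the row player play Top with probability p. Expected payoff against C1: (-11)p + 3(1−p) = −14p + 3; against C3: 4p + (-3)(1−p) = 7p − 3.
Setting these equal: −14p + 3 = 7p − 3 ⇒ −21p = -6 ⇒ p = 2/7, and the value is (-14)·(2/7) + 3 = -1.
For the column player: with q = P(C1), equating Top's and Middle's payoffs gives −15q + 4 = 6q − 3 ⇒ q = 1/3.

5/7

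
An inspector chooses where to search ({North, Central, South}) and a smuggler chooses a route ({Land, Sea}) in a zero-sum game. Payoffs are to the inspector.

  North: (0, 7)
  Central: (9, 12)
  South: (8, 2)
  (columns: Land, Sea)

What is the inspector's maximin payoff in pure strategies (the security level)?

Row minima: North → 0, Central → 9, South → 2.
The best of these is 9.

9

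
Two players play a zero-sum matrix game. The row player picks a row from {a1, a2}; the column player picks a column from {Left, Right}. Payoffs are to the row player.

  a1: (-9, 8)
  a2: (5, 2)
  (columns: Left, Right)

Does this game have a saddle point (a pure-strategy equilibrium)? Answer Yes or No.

Row minima: a1 → -9, a2 → 2; maximin = 2.
Column maxima: Left → 5, Right → 8; minimax = 5.
2 ≠ 5, so no pure-strategy equilibrium exists.

No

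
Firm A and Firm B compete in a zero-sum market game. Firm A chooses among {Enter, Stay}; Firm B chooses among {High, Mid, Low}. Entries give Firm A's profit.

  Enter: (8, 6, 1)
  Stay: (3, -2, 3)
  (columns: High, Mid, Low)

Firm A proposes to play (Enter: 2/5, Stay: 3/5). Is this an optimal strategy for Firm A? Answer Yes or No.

No

Against High this mix gives (2/5)·8 + (3/5)·3 = 5.
Against Mid this mix gives (2/5)·6 + (3/5)·(-2) = 6/5.
Against Low this mix gives (2/5)·1 + (3/5)·3 = 11/5.
Firm B will play Mid, holding Firm A to 6/5. Shifting weight toward the row that does better against Mid would raise this floor (the equalizing mix achieves 2 against both Mid and Low), so the proposed strategy is not optimal.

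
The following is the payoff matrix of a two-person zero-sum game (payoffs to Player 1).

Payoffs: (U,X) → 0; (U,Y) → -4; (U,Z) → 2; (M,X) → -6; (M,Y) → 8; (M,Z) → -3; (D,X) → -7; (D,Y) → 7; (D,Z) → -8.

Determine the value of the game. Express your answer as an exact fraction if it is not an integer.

-4/3

Row minima: U → -4, M → -6, D → -8; maximin = -4.
Column maxima: X → 0, Y → 8, Z → 2; minimax = 0.
-4 ≠ 0, so there is no saddle point; optimal play is mixed.
D is strictly dominated by M, so Player 1 never plays it.
With D eliminated, Z is strictly dominated by X (it gives Player 1 strictly more in every remaining row), so Player 2 never plays it.
On the remaining 2×2 (U, M vs X, Y):
Let Player 1 play U with probability p. Expected payoff against X: 0p + (-6)(1−p) = 6p − 6; against Y: (-4)p + 8(1−p) = −12p + 8.
Setting these equal: 6p − 6 = −12p + 8 ⇒ 18p = 14 ⇒ p = 7/9, and the value is (6)·(7/9) − 6 = -4/3.
For Player 2: with q = P(X), equating U's and M's payoffs gives 4q − 4 = −14q + 8 ⇒ q = 2/3.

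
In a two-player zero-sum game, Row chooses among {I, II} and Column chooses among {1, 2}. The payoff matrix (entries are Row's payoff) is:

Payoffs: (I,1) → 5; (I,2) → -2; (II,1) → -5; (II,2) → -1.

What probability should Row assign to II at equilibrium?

Row minima: I → -2, II → -5; maximin = -2.
Column maxima: 1 → 5, 2 → -1; minimax = -1.
-2 ≠ -1, so there is no saddle point; optimal play is mixed.
Let Row play I with probability p. Expected payoff against 1: 5p + (-5)(1−p) = 10p − 5; against 2: (-2)p + (-1)(1−p) = −p − 1.
Setting these equal: 10p − 5 = −p − 1 ⇒ 11p = 4 ⇒ p = 4/11, and the value is (10)·(4/11) − 5 = -15/11.
For Column: with q = P(1), equating I's and II's payoffs gives 7q − 2 = −4q − 1 ⇒ q = 1/11.

7/11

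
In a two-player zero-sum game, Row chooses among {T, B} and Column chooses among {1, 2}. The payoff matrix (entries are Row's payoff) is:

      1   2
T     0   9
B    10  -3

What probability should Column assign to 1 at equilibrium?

6/11

Row minima: T → 0, B → -3; maximin = 0.
Column maxima: 1 → 10, 2 → 9; minimax = 9.
0 ≠ 9, so there is no saddle point; optimal play is mixed.
Let Row play T with probability p. Expected payoff against 1: 0p + 10(1−p) = −10p + 10; against 2: 9p + (-3)(1−p) = 12p − 3.
Setting these equal: −10p + 10 = 12p − 3 ⇒ −22p = -13 ⇒ p = 13/22, and the value is (-10)·(13/22) + 10 = 45/11.
For Column: with q = P(1), equating T's and B's payoffs gives −9q + 9 = 13q − 3 ⇒ q = 6/11.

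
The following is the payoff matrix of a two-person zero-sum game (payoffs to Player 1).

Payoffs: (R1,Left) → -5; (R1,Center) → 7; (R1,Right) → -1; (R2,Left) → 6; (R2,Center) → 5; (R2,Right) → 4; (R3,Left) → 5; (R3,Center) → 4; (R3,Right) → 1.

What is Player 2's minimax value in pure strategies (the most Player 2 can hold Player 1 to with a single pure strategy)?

4

Column maxima: Left → 6, Center → 7, Right → 4.
The smallest of these is 4.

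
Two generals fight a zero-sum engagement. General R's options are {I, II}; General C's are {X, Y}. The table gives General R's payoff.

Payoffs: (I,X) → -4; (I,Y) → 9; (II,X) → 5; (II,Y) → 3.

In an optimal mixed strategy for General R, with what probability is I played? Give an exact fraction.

2/15

Row minima: I → -4, II → 3; maximin = 3.
Column maxima: X → 5, Y → 9; minimax = 5.
3 ≠ 5, so there is no saddle point; optimal play is mixed.
Let General R play I with probability p. Expected payoff against X: (-4)p + 5(1−p) = −9p + 5; against Y: 9p + 3(1−p) = 6p + 3.
Setting these equal: −9p + 5 = 6p + 3 ⇒ −15p = -2 ⇒ p = 2/15, and the value is (-9)·(2/15) + 5 = 19/5.
For General C: with q = P(X), equating I's and II's payoffs gives −13q + 9 = 2q + 3 ⇒ q = 2/5.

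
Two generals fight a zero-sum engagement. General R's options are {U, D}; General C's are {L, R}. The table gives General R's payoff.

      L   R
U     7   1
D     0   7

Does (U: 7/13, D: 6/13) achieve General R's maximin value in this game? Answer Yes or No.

Yes

Against L this mix gives (7/13)·7 + (6/13)·0 = 49/13.
Against R this mix gives (7/13)·1 + (6/13)·7 = 49/13.
All of General C's active replies (L, R) yield 49/13, and no column does worse for General R. The mix makes General C indifferent and guarantees 49/13, so it is optimal.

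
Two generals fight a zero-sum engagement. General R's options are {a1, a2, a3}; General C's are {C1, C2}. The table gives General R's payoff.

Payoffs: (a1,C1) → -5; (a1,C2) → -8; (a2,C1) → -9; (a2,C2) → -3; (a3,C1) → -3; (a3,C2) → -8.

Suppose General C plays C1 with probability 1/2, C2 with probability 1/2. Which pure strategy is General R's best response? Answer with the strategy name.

Expected payoff of a1: (1/2)·(-5) + (1/2)·(-8) = -13/2.
Expected payoff of a2: (1/2)·(-9) + (1/2)·(-3) = -6.
Expected payoff of a3: (1/2)·(-3) + (1/2)·(-8) = -11/2.
The largest is -11/2, so General R's best response is a3.

a3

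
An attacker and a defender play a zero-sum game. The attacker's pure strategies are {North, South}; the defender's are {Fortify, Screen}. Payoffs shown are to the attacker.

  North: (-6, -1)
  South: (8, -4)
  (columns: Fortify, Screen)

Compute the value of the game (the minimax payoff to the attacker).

-32/17

Row minima: North → -6, South → -4; maximin = -4.
Column maxima: Fortify → 8, Screen → -1; minimax = -1.
-4 ≠ -1, so there is no saddle point; optimal play is mixed.
Let the attacker play North with probability p. Expected payoff against Fortify: (-6)p + 8(1−p) = −14p + 8; against Screen: (-1)p + (-4)(1−p) = 3p − 4.
Setting these equal: −14p + 8 = 3p − 4 ⇒ −17p = -12 ⇒ p = 12/17, and the value is (-14)·(12/17) + 8 = -32/17.
For the defender: with q = P(Fortify), equating North's and South's payoffs gives −5q − 1 = 12q − 4 ⇒ q = 3/17.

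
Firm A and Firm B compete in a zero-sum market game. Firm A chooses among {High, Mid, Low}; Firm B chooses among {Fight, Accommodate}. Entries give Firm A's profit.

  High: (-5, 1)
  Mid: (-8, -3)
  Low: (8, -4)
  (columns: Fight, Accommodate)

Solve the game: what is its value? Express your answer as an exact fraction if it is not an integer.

-2/3

Row minima: High → -5, Mid → -8, Low → -4; maximin = -4.
Column maxima: Fight → 8, Accommodate → 1; minimax = 1.
-4 ≠ 1, so there is no saddle point; optimal play is mixed.
Mid is strictly dominated by High, so Firm A never plays it.
On the remaining 2×2 (High, Low vs Fight, Accommodate):
Let Firm A play High with probability p. Expected payoff against Fight: (-5)p + 8(1−p) = −13p + 8; against Accommodate: 1p + (-4)(1−p) = 5p − 4.
Setting these equal: −13p + 8 = 5p − 4 ⇒ −18p = -12 ⇒ p = 2/3, and the value is (-13)·(2/3) + 8 = -2/3.
For Firm B: with q = P(Fight), equating High's and Low's payoffs gives −6q + 1 = 12q − 4 ⇒ q = 5/18.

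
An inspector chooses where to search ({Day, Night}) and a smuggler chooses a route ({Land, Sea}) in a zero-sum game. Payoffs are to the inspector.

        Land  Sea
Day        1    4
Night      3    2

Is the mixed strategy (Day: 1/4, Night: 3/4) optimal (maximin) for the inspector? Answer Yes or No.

Against Land this mix gives (1/4)·1 + (3/4)·3 = 5/2.
Against Sea this mix gives (1/4)·4 + (3/4)·2 = 5/2.
All of the smuggler's active replies (Land, Sea) yield 5/2, and no column does worse for the inspector. The mix makes the smuggler indifferent and guarantees 5/2, so it is optimal.

Yes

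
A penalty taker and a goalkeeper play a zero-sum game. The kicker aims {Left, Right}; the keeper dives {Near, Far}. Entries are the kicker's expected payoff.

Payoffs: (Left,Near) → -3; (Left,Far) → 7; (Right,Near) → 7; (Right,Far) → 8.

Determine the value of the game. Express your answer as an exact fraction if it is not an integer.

7

Row minima: Left → -3, Right → 7; maximin = 7.
Column maxima: Near → 7, Far → 8; minimax = 7.
Since maximin = minimax = 7, there is a saddle point and the value is 7.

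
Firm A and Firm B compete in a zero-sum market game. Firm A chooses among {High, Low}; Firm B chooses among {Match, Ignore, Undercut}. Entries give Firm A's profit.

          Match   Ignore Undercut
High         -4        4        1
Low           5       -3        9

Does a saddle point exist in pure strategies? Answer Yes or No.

Row minima: High → -4, Low → -3; maximin = -3.
Column maxima: Match → 5, Ignore → 4, Undercut → 9; minimax = 4.
-3 ≠ 4, so no pure-strategy equilibrium exists.

No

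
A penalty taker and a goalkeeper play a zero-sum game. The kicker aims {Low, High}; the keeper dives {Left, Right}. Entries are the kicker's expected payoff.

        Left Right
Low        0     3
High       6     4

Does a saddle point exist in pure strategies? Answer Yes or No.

Row minima: Low → 0, High → 4; maximin = 4.
Column maxima: Left → 6, Right → 4; minimax = 4.
maximin = minimax = 4, so a saddle point exists.

Yes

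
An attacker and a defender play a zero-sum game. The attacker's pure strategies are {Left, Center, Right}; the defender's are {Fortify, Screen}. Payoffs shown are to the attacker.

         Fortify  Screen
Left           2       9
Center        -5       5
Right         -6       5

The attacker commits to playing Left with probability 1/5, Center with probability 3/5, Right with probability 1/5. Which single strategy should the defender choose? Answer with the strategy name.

Fortify

If the defender plays Fortify, the attacker's expected payoff is (1/5)·2 + (3/5)·(-5) + (1/5)·(-6) = -19/5.
If the defender plays Screen, the attacker's expected payoff is (1/5)·9 + (3/5)·5 + (1/5)·5 = 29/5.
The defender minimizes the attacker's payoff; the smallest is -19/5, so the best response is Fortify.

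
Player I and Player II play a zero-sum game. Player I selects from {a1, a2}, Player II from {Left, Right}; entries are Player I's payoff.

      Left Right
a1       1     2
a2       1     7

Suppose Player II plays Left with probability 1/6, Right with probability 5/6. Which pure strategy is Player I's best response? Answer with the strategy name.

a2

Expected payoff of a1: (1/6)·1 + (5/6)·2 = 11/6.
Expected payoff of a2: (1/6)·1 + (5/6)·7 = 6.
The largest is 6, so Player I's best response is a2.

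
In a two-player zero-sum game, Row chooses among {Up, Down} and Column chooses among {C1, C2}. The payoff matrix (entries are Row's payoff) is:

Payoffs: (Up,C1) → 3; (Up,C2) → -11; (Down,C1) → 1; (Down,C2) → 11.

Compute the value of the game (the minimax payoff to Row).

Row minima: Up → -11, Down → 1; maximin = 1.
Column maxima: C1 → 3, C2 → 11; minimax = 3.
1 ≠ 3, so there is no saddle point; optimal play is mixed.
Let Row play Up with probability p. Expected payoff against C1: 3p + 1(1−p) = 2p + 1; against C2: (-11)p + 11(1−p) = −22p + 11.
Setting these equal: 2p + 1 = −22p + 11 ⇒ 24p = 10 ⇒ p = 5/12, and the value is (2)·(5/12) + 1 = 11/6.
For Column: with q = P(C1), equating Up's and Down's payoffs gives 14q − 11 = −10q + 11 ⇒ q = 11/12.

11/6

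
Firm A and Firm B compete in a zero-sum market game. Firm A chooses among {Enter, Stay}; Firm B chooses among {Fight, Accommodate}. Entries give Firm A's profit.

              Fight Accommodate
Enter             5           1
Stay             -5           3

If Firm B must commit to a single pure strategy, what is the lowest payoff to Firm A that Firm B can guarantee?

Column maxima: Fight → 5, Accommodate → 3.
The smallest of these is 3.

3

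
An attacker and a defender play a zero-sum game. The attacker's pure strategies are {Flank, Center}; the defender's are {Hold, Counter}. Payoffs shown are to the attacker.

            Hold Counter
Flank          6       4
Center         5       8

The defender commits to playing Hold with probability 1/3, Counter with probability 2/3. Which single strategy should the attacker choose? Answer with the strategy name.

Center

Expected payoff of Flank: (1/3)·6 + (2/3)·4 = 14/3.
Expected payoff of Center: (1/3)·5 + (2/3)·8 = 7.
The largest is 7, so the attacker's best response is Center.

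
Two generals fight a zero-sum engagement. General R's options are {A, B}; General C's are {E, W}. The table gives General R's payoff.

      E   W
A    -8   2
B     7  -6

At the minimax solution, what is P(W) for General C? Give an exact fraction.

Row minima: A → -8, B → -6; maximin = -6.
Column maxima: E → 7, W → 2; minimax = 2.
-6 ≠ 2, so there is no saddle point; optimal play is mixed.
Let General R play A with probability p. Expected payoff against E: (-8)p + 7(1−p) = −15p + 7; against W: 2p + (-6)(1−p) = 8p − 6.
Setting these equal: −15p + 7 = 8p − 6 ⇒ −23p = -13 ⇒ p = 13/23, and the value is (-15)·(13/23) + 7 = -34/23.
For General C: with q = P(E), equating A's and B's payoffs gives −10q + 2 = 13q − 6 ⇒ q = 8/23.

15/23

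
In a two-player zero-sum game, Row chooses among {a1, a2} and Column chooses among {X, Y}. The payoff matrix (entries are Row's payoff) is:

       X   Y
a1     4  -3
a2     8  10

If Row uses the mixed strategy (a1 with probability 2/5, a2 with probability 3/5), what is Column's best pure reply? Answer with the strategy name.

Y

If Column plays X, Row's expected payoff is (2/5)·4 + (3/5)·8 = 32/5.
If Column plays Y, Row's expected payoff is (2/5)·(-3) + (3/5)·10 = 24/5.
Column minimizes Row's payoff; the smallest is 24/5, so the best response is Y.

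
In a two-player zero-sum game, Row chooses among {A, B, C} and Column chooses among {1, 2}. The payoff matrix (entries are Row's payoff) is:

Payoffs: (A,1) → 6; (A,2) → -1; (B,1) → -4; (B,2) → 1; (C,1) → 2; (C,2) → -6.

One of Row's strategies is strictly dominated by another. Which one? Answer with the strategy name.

C

A gives a strictly higher payoff than C against every column: 6 > 2, -1 > -6.
So C is strictly dominated and Row never plays it.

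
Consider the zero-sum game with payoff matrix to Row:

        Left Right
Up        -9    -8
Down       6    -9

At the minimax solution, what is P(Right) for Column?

Row minima: Up → -9, Down → -9; maximin = -9.
Column maxima: Left → 6, Right → -8; minimax = -8.
-9 ≠ -8, so there is no saddle point; optimal play is mixed.
Let Row play Up with probability p. Expected payoff against Left: (-9)p + 6(1−p) = −15p + 6; against Right: (-8)p + (-9)(1−p) = p − 9.
Setting these equal: −15p + 6 = p − 9 ⇒ −16p = -15 ⇒ p = 15/16, and the value is (-15)·(15/16) + 6 = -129/16.
For Column: with q = P(Left), equating Up's and Down's payoffs gives −q − 8 = 15q − 9 ⇒ q = 1/16.

15/16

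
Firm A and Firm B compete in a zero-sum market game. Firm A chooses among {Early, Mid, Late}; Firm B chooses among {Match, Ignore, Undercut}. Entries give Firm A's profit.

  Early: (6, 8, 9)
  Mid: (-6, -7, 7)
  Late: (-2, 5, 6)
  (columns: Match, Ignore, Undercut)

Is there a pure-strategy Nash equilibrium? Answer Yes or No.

Row minima: Early → 6, Mid → -7, Late → -2; maximin = 6.
Column maxima: Match → 6, Ignore → 8, Undercut → 9; minimax = 6.
maximin = minimax = 6, so a saddle point exists.

Yes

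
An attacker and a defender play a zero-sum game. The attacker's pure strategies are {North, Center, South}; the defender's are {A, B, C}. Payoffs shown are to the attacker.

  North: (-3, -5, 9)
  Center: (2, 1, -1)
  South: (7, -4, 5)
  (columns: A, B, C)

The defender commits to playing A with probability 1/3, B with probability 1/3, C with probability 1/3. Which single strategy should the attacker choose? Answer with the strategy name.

Expected payoff of North: (1/3)·(-3) + (1/3)·(-5) + (1/3)·9 = 1/3.
Expected payoff of Center: (1/3)·2 + (1/3)·1 + (1/3)·(-1) = 2/3.
Expected payoff of South: (1/3)·7 + (1/3)·(-4) + (1/3)·5 = 8/3.
The largest is 8/3, so the attacker's best response is South.

South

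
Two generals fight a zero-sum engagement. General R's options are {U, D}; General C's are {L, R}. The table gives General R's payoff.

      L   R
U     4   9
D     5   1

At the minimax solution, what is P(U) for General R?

Row minima: U → 4, D → 1; maximin = 4.
Column maxima: L → 5, R → 9; minimax = 5.
4 ≠ 5, so there is no saddle point; optimal play is mixed.
Let General R play U with probability p. Expected payoff against L: 4p + 5(1−p) = −p + 5; against R: 9p + 1(1−p) = 8p + 1.
Setting these equal: −p + 5 = 8p + 1 ⇒ −9p = -4 ⇒ p = 4/9, and the value is (-1)·(4/9) + 5 = 41/9.
For General C: with q = P(L), equating U's and D's payoffs gives −5q + 9 = 4q + 1 ⇒ q = 8/9.

4/9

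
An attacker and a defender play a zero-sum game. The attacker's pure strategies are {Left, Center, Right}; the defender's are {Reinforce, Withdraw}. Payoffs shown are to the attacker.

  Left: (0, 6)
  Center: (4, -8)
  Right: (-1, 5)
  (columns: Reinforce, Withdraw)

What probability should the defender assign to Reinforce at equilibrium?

Row minima: Left → 0, Center → -8, Right → -1; maximin = 0.
Column maxima: Reinforce → 4, Withdraw → 6; minimax = 4.
0 ≠ 4, so there is no saddle point; optimal play is mixed.
Right is strictly dominated by Left, so the attacker never plays it.
On the remaining 2×2 (Left, Center vs Reinforce, Withdraw):
Let the attacker play Left with probability p. Expected payoff against Reinforce: 0p + 4(1−p) = −4p + 4; against Withdraw: 6p + (-8)(1−p) = 14p − 8.
Setting these equal: −4p + 4 = 14p − 8 ⇒ −18p = -12 ⇒ p = 2/3, and the value is (-4)·(2/3) + 4 = 4/3.
For the defender: with q = P(Reinforce), equating Left's and Center's payoffs gives −6q + 6 = 12q − 8 ⇒ q = 7/9.

7/9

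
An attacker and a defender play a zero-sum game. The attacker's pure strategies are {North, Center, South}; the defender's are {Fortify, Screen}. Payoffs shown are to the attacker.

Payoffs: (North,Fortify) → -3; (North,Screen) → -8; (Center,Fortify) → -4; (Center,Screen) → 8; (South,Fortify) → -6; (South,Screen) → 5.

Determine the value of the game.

Row minima: North → -8, Center → -4, South → -6; maximin = -4.
Column maxima: Fortify → -3, Screen → 8; minimax = -3.
-4 ≠ -3, so there is no saddle point; optimal play is mixed.
South is strictly dominated by Center, so the attacker never plays it.
On the remaining 2×2 (North, Center vs Fortify, Screen):
Let the attacker play North with probability p. Expected payoff against Fortify: (-3)p + (-4)(1−p) = p − 4; against Screen: (-8)p + 8(1−p) = −16p + 8.
Setting these equal: p − 4 = −16p + 8 ⇒ 17p = 12 ⇒ p = 12/17, and the value is (1)·(12/17) − 4 = -56/17.
For the defender: with q = P(Fortify), equating North's and Center's payoffs gives 5q − 8 = −12q + 8 ⇒ q = 16/17.

-56/17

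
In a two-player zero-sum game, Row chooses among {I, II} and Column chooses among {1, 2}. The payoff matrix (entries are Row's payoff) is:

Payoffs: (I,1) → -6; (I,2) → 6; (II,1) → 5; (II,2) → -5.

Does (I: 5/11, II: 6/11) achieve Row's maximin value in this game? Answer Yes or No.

Against 1 this mix gives (5/11)·(-6) + (6/11)·5 = 0.
Against 2 this mix gives (5/11)·6 + (6/11)·(-5) = 0.
All of Column's active replies (1, 2) yield 0, and no column does worse for Row. The mix makes Column indifferent and guarantees 0, so it is optimal.

Yes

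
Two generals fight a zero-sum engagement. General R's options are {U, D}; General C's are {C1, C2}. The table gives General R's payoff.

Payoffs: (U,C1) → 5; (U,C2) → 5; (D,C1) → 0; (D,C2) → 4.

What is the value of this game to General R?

Row minima: U → 5, D → 0; maximin = 5.
Column maxima: C1 → 5, C2 → 5; minimax = 5.
Since maximin = minimax = 5, there is a saddle point and the value is 5.

5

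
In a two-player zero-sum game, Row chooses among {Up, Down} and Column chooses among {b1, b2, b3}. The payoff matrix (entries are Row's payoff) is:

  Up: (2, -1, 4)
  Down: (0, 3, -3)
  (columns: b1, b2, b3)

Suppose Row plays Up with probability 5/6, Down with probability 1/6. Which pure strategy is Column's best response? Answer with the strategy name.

If Column plays b1, Row's expected payoff is (5/6)·2 + (1/6)·0 = 5/3.
If Column plays b2, Row's expected payoff is (5/6)·(-1) + (1/6)·3 = -1/3.
If Column plays b3, Row's expected payoff is (5/6)·4 + (1/6)·(-3) = 17/6.
Column minimizes Row's payoff; the smallest is -1/3, so the best response is b2.

b2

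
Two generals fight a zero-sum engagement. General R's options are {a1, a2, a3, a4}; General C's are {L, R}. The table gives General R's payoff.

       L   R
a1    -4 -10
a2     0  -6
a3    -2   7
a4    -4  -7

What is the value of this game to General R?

Row minima: a1 → -10, a2 → -6, a3 → -2, a4 → -7; maximin = -2.
Column maxima: L → 0, R → 7; minimax = 0.
-2 ≠ 0, so there is no saddle point; optimal play is mixed.
a1 is strictly dominated by a2, so General R never plays it.
a4 is strictly dominated by a2, so General R never plays it.
On the remaining 2×2 (a2, a3 vs L, R):
Let General R play a2 with probability p. Expected payoff against L: 0p + (-2)(1−p) = 2p − 2; against R: (-6)p + 7(1−p) = −13p + 7.
Setting these equal: 2p − 2 = −13p + 7 ⇒ 15p = 9 ⇒ p = 3/5, and the value is (2)·(3/5) − 2 = -4/5.
For General C: with q = P(L), equating a2's and a3's payoffs gives 6q − 6 = −9q + 7 ⇒ q = 13/15.

-4/5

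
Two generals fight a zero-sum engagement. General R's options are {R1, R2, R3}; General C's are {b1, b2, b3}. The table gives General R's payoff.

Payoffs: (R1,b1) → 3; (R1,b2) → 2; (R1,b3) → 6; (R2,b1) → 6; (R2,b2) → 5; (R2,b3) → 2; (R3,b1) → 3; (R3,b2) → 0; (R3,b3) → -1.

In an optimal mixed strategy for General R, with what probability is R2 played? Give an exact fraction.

Row minima: R1 → 2, R2 → 2, R3 → -1; maximin = 2.
Column maxima: b1 → 6, b2 → 5, b3 → 6; minimax = 5.
2 ≠ 5, so there is no saddle point; optimal play is mixed.
R3 is strictly dominated by R2, so General R never plays it.
b1 is strictly dominated by b2 (it gives General R strictly more in every row), so General C never plays it.
On the remaining 2×2 (R1, R2 vs b2, b3):
Let General R play R1 with probability p. Expected payoff against b2: 2p + 5(1−p) = −3p + 5; against b3: 6p + 2(1−p) = 4p + 2.
Setting these equal: −3p + 5 = 4p + 2 ⇒ −7p = -3 ⇒ p = 3/7, and the value is (-3)·(3/7) + 5 = 26/7.
For General C: with q = P(b2), equating R1's and R2's payoffs gives −4q + 6 = 3q + 2 ⇒ q = 4/7.

4/7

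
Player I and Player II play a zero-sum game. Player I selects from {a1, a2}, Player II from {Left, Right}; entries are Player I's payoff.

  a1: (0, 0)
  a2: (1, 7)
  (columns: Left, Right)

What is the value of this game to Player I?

Row minima: a1 → 0, a2 → 1; maximin = 1.
Column maxima: Left → 1, Right → 7; minimax = 1.
Since maximin = minimax = 1, there is a saddle point and the value is 1.

1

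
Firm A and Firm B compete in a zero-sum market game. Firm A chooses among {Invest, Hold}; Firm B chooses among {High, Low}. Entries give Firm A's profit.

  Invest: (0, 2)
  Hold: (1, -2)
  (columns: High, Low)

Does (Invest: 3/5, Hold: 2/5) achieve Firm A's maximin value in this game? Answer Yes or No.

Yes

Against High this mix gives (3/5)·0 + (2/5)·1 = 2/5.
Against Low this mix gives (3/5)·2 + (2/5)·(-2) = 2/5.
All of Firm B's active replies (High, Low) yield 2/5, and no column does worse for Firm A. The mix makes Firm B indifferent and guarantees 2/5, so it is optimal.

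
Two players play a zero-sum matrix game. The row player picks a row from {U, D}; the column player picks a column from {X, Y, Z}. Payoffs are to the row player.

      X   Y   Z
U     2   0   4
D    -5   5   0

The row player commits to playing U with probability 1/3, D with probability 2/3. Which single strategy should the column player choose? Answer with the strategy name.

If the column player plays X, the row player's expected payoff is (1/3)·2 + (2/3)·(-5) = -8/3.
If the column player plays Y, the row player's expected payoff is (1/3)·0 + (2/3)·5 = 10/3.
If the column player plays Z, the row player's expected payoff is (1/3)·4 + (2/3)·0 = 4/3.
The column player minimizes the row player's payoff; the smallest is -8/3, so the best response is X.

X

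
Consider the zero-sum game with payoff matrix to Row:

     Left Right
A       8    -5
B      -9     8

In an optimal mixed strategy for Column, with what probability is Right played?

Row minima: A → -5, B → -9; maximin = -5.
Column maxima: Left → 8, Right → 8; minimax = 8.
-5 ≠ 8, so there is no saddle point; optimal play is mixed.
Let Row play A with probability p. Expected payoff against Left: 8p + (-9)(1−p) = 17p − 9; against Right: (-5)p + 8(1−p) = −13p + 8.
Setting these equal: 17p − 9 = −13p + 8 ⇒ 30p = 17 ⇒ p = 17/30, and the value is (17)·(17/30) − 9 = 19/30.
For Column: with q = P(Left), equating A's and B's payoffs gives 13q − 5 = −17q + 8 ⇒ q = 13/30.

17/30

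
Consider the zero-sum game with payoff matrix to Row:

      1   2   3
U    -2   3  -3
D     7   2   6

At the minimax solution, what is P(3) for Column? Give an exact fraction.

Row minima: U → -3, D → 2; maximin = 2.
Column maxima: 1 → 7, 2 → 3, 3 → 6; minimax = 3.
2 ≠ 3, so there is no saddle point; optimal play is mixed.
1 is strictly dominated by 3 (it gives Row strictly more in every row), so Column never plays it.
On the remaining 2×2 (U, D vs 2, 3):
Let Row play U with probability p. Expected payoff against 2: 3p + 2(1−p) = p + 2; against 3: (-3)p + 6(1−p) = −9p + 6.
Setting these equal: p + 2 = −9p + 6 ⇒ 10p = 4 ⇒ p = 2/5, and the value is (1)·(2/5) + 2 = 12/5.
For Column: with q = P(2), equating U's and D's payoffs gives 6q − 3 = −4q + 6 ⇒ q = 9/10.

1/10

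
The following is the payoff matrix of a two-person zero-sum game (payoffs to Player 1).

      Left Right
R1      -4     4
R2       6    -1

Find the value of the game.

4/3

Row minima: R1 → -4, R2 → -1; maximin = -1.
Column maxima: Left → 6, Right → 4; minimax = 4.
-1 ≠ 4, so there is no saddle point; optimal play is mixed.
Let Player 1 play R1 with probability p. Expected payoff against Left: (-4)p + 6(1−p) = −10p + 6; against Right: 4p + (-1)(1−p) = 5p − 1.
Setting these equal: −10p + 6 = 5p − 1 ⇒ −15p = -7 ⇒ p = 7/15, and the value is (-10)·(7/15) + 6 = 4/3.
For Player 2: with q = P(Left), equating R1's and R2's payoffs gives −8q + 4 = 7q − 1 ⇒ q = 1/3.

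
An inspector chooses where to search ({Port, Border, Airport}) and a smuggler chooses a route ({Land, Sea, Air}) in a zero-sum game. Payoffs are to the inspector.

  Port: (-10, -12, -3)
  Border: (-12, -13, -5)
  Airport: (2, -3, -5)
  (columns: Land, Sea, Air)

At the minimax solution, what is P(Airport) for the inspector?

Row minima: Port → -12, Border → -13, Airport → -5; maximin = -5.
Column maxima: Land → 2, Sea → -3, Air → -3; minimax = -3.
-5 ≠ -3, so there is no saddle point; optimal play is mixed.
Border is strictly dominated by Port, so the inspector never plays it.
Land is strictly dominated by Sea (it gives the inspector strictly more in every row), so the smuggler never plays it.
On the remaining 2×2 (Port, Airport vs Sea, Air):
Let the inspector play Port with probability p. Expected payoff against Sea: (-12)p + (-3)(1−p) = −9p − 3; against Air: (-3)p + (-5)(1−p) = 2p − 5.
Setting these equal: −9p − 3 = 2p − 5 ⇒ −11p = -2 ⇒ p = 2/11, and the value is (-9)·(2/11) − 3 = -51/11.
For the smuggler: with q = P(Sea), equating Port's and Airport's payoffs gives −9q − 3 = 2q − 5 ⇒ q = 2/11.

9/11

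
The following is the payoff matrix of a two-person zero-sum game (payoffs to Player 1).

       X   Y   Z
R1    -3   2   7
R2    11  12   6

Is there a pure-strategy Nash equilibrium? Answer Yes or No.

Row minima: R1 → -3, R2 → 6; maximin = 6.
Column maxima: X → 11, Y → 12, Z → 7; minimax = 7.
6 ≠ 7, so no pure-strategy equilibrium exists.

No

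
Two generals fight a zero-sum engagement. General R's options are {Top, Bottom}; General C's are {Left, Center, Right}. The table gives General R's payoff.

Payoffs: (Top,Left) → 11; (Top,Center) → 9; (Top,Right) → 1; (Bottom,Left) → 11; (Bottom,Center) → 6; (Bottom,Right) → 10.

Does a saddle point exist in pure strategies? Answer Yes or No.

No

Row minima: Top → 1, Bottom → 6; maximin = 6.
Column maxima: Left → 11, Center → 9, Right → 10; minimax = 9.
6 ≠ 9, so no pure-strategy equilibrium exists.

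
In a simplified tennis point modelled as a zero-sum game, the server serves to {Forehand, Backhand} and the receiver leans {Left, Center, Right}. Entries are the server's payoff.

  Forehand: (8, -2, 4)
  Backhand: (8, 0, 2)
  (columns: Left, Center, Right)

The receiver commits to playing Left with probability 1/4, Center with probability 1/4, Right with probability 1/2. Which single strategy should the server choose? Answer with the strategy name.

Forehand

Expected payoff of Forehand: (1/4)·8 + (1/4)·(-2) + (1/2)·4 = 7/2.
Expected payoff of Backhand: (1/4)·8 + (1/4)·0 + (1/2)·2 = 3.
The largest is 7/2, so the server's best response is Forehand.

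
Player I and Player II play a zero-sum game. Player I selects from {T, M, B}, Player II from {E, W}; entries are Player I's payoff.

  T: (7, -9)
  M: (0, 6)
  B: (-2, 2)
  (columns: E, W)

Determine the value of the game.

21/11

Row minima: T → -9, M → 0, B → -2; maximin = 0.
Column maxima: E → 7, W → 6; minimax = 6.
0 ≠ 6, so there is no saddle point; optimal play is mixed.
B is strictly dominated by M, so Player I never plays it.
On the remaining 2×2 (T, M vs E, W):
Let Player I play T with probability p. Expected payoff against E: 7p + 0(1−p) = 7p; against W: (-9)p + 6(1−p) = −15p + 6.
Setting these equal: 7p = −15p + 6 ⇒ 22p = 6 ⇒ p = 3/11, and the value is (7)·(3/11) = 21/11.
For Player II: with q = P(E), equating T's and M's payoffs gives 16q − 9 = −6q + 6 ⇒ q = 15/22.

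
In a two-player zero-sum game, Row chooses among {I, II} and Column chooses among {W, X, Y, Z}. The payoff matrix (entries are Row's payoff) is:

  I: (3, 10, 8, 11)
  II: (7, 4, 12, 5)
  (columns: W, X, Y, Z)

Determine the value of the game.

Row minima: I → 3, II → 4; maximin = 4.
Column maxima: W → 7, X → 10, Y → 12, Z → 11; minimax = 7.
4 ≠ 7, so there is no saddle point; optimal play is mixed.
Y is strictly dominated by W (it gives Row strictly more in every row), so Column never plays it.
Z is strictly dominated by X (it gives Row strictly more in every row), so Column never plays it.
On the remaining 2×2 (I, II vs W, X):
Let Row play I with probability p. Expected payoff against W: 3p + 7(1−p) = −4p + 7; against X: 10p + 4(1−p) = 6p + 4.
Setting these equal: −4p + 7 = 6p + 4 ⇒ −10p = -3 ⇒ p = 3/10, and the value is (-4)·(3/10) + 7 = 29/5.
For Column: with q = P(W), equating I's and II's payoffs gives −7q + 10 = 3q + 4 ⇒ q = 3/5.

29/5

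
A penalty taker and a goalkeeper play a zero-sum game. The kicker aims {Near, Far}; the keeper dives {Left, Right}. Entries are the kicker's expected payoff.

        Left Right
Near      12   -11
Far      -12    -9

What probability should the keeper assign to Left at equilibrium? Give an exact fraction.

Row minima: Near → -11, Far → -12; maximin = -11.
Column maxima: Left → 12, Right → -9; minimax = -9.
-11 ≠ -9, so there is no saddle point; optimal play is mixed.
Let the kicker play Near with probability p. Expected payoff against Left: 12p + (-12)(1−p) = 24p − 12; against Right: (-11)p + (-9)(1−p) = −2p − 9.
Setting these equal: 24p − 12 = −2p − 9 ⇒ 26p = 3 ⇒ p = 3/26, and the value is (24)·(3/26) − 12 = -120/13.
For the keeper: with q = P(Left), equating Near's and Far's payoffs gives 23q − 11 = −3q − 9 ⇒ q = 1/13.

1/13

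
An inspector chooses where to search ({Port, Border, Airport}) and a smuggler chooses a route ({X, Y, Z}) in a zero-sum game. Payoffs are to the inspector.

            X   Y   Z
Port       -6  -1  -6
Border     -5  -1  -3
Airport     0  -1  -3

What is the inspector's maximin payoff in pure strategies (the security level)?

Row minima: Port → -6, Border → -5, Airport → -3.
The best of these is -3.

-3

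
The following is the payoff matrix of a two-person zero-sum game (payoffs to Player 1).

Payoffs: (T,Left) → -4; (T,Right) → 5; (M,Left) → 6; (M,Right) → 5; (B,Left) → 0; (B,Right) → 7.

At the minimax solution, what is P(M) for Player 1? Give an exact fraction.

Row minima: T → -4, M → 5, B → 0; maximin = 5.
Column maxima: Left → 6, Right → 7; minimax = 6.
5 ≠ 6, so there is no saddle point; optimal play is mixed.
T is strictly dominated by B, so Player 1 never plays it.
On the remaining 2×2 (M, B vs Left, Right):
Let Player 1 play M with probability p. Expected payoff against Left: 6p + 0(1−p) = 6p; against Right: 5p + 7(1−p) = −2p + 7.
Setting these equal: 6p = −2p + 7 ⇒ 8p = 7 ⇒ p = 7/8, and the value is (6)·(7/8) = 21/4.
For Player 2: with q = P(Left), equating M's and B's payoffs gives q + 5 = −7q + 7 ⇒ q = 1/4.

7/8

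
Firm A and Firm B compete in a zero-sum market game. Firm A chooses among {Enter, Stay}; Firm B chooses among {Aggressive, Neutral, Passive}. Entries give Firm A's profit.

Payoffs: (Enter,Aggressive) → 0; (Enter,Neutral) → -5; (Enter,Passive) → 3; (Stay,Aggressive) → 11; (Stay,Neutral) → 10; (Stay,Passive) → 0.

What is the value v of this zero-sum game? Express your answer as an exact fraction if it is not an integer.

5/3

Row minima: Enter → -5, Stay → 0; maximin = 0.
Column maxima: Aggressive → 11, Neutral → 10, Passive → 3; minimax = 3.
0 ≠ 3, so there is no saddle point; optimal play is mixed.
Aggressive is strictly dominated by Neutral (it gives Firm A strictly more in every row), so Firm B never plays it.
On the remaining 2×2 (Enter, Stay vs Neutral, Passive):
Let Firm A play Enter with probability p. Expected payoff against Neutral: (-5)p + 10(1−p) = −15p + 10; against Passive: 3p + 0(1−p) = 3p.
Setting these equal: −15p + 10 = 3p ⇒ −18p = -10 ⇒ p = 5/9, and the value is (-15)·(5/9) + 10 = 5/3.
For Firm B: with q = P(Neutral), equating Enter's and Stay's payoffs gives −8q + 3 = 10q ⇒ q = 1/6.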